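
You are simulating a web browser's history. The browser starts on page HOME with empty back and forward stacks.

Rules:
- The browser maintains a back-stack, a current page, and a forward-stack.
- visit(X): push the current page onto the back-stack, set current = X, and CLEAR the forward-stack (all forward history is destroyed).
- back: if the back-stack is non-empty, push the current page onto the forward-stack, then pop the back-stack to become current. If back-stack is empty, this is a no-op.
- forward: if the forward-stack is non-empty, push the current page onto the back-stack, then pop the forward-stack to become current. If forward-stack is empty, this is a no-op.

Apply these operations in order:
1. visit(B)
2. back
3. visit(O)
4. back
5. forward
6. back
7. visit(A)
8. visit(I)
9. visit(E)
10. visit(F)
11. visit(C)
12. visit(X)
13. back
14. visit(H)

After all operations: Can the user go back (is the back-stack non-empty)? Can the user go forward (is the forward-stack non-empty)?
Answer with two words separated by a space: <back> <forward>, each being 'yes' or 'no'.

After 1 (visit(B)): cur=B back=1 fwd=0
After 2 (back): cur=HOME back=0 fwd=1
After 3 (visit(O)): cur=O back=1 fwd=0
After 4 (back): cur=HOME back=0 fwd=1
After 5 (forward): cur=O back=1 fwd=0
After 6 (back): cur=HOME back=0 fwd=1
After 7 (visit(A)): cur=A back=1 fwd=0
After 8 (visit(I)): cur=I back=2 fwd=0
After 9 (visit(E)): cur=E back=3 fwd=0
After 10 (visit(F)): cur=F back=4 fwd=0
After 11 (visit(C)): cur=C back=5 fwd=0
After 12 (visit(X)): cur=X back=6 fwd=0
After 13 (back): cur=C back=5 fwd=1
After 14 (visit(H)): cur=H back=6 fwd=0

Answer: yes no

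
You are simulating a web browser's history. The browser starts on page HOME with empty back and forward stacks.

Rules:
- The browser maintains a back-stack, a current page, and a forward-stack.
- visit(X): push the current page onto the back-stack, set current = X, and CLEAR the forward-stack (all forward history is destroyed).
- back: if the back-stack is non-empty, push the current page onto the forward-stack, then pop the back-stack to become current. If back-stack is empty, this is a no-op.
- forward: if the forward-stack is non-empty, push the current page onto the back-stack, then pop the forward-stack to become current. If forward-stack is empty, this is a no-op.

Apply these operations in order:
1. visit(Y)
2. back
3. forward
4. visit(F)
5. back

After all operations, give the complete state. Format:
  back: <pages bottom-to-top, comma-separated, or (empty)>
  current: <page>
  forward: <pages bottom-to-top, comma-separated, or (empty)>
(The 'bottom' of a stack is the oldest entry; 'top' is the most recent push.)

Answer: back: HOME
current: Y
forward: F

Derivation:
After 1 (visit(Y)): cur=Y back=1 fwd=0
After 2 (back): cur=HOME back=0 fwd=1
After 3 (forward): cur=Y back=1 fwd=0
After 4 (visit(F)): cur=F back=2 fwd=0
After 5 (back): cur=Y back=1 fwd=1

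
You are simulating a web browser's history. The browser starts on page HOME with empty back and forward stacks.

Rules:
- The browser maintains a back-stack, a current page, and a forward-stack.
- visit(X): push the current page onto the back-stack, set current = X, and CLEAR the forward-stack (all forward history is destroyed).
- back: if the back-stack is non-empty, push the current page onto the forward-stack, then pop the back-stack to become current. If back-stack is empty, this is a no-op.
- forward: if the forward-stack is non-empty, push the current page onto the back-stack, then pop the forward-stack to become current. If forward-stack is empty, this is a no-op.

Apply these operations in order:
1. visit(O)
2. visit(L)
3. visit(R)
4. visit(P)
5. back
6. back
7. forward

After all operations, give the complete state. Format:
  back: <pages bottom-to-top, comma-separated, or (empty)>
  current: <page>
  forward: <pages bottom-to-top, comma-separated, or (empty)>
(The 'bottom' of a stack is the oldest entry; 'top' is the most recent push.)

After 1 (visit(O)): cur=O back=1 fwd=0
After 2 (visit(L)): cur=L back=2 fwd=0
After 3 (visit(R)): cur=R back=3 fwd=0
After 4 (visit(P)): cur=P back=4 fwd=0
After 5 (back): cur=R back=3 fwd=1
After 6 (back): cur=L back=2 fwd=2
After 7 (forward): cur=R back=3 fwd=1

Answer: back: HOME,O,L
current: R
forward: P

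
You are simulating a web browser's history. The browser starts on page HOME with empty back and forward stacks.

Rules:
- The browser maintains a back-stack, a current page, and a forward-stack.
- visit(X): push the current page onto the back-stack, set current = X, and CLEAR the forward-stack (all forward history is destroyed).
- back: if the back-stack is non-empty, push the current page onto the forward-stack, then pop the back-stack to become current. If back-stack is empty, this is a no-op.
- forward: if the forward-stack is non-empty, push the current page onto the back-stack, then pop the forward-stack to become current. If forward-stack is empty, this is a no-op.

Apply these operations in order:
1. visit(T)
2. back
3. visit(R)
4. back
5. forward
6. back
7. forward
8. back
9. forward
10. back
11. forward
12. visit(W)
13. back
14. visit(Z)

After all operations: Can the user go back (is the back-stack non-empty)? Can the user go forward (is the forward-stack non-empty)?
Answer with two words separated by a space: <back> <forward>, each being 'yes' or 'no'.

Answer: yes no

Derivation:
After 1 (visit(T)): cur=T back=1 fwd=0
After 2 (back): cur=HOME back=0 fwd=1
After 3 (visit(R)): cur=R back=1 fwd=0
After 4 (back): cur=HOME back=0 fwd=1
After 5 (forward): cur=R back=1 fwd=0
After 6 (back): cur=HOME back=0 fwd=1
After 7 (forward): cur=R back=1 fwd=0
After 8 (back): cur=HOME back=0 fwd=1
After 9 (forward): cur=R back=1 fwd=0
After 10 (back): cur=HOME back=0 fwd=1
After 11 (forward): cur=R back=1 fwd=0
After 12 (visit(W)): cur=W back=2 fwd=0
After 13 (back): cur=R back=1 fwd=1
After 14 (visit(Z)): cur=Z back=2 fwd=0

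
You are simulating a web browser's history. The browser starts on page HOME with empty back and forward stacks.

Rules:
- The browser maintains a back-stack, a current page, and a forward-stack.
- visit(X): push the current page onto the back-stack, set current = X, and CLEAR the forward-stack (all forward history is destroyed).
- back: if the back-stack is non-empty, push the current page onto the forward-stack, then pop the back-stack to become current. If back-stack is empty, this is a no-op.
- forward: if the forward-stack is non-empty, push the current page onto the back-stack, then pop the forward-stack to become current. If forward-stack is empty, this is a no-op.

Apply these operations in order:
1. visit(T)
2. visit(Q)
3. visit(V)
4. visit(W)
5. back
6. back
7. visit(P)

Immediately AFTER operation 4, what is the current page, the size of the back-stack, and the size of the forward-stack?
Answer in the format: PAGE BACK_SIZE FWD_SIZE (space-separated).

After 1 (visit(T)): cur=T back=1 fwd=0
After 2 (visit(Q)): cur=Q back=2 fwd=0
After 3 (visit(V)): cur=V back=3 fwd=0
After 4 (visit(W)): cur=W back=4 fwd=0

W 4 0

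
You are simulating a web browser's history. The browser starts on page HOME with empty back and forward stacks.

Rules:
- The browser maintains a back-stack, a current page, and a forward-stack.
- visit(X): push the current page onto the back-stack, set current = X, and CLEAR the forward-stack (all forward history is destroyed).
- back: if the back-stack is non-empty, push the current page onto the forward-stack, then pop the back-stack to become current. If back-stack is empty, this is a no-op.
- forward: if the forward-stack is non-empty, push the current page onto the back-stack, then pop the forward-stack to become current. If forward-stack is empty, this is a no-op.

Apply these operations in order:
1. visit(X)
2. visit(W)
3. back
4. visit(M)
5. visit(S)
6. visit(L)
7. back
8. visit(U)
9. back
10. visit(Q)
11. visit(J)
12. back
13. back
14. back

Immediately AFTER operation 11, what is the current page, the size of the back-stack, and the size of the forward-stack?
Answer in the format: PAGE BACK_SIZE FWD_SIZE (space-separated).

After 1 (visit(X)): cur=X back=1 fwd=0
After 2 (visit(W)): cur=W back=2 fwd=0
After 3 (back): cur=X back=1 fwd=1
After 4 (visit(M)): cur=M back=2 fwd=0
After 5 (visit(S)): cur=S back=3 fwd=0
After 6 (visit(L)): cur=L back=4 fwd=0
After 7 (back): cur=S back=3 fwd=1
After 8 (visit(U)): cur=U back=4 fwd=0
After 9 (back): cur=S back=3 fwd=1
After 10 (visit(Q)): cur=Q back=4 fwd=0
After 11 (visit(J)): cur=J back=5 fwd=0

J 5 0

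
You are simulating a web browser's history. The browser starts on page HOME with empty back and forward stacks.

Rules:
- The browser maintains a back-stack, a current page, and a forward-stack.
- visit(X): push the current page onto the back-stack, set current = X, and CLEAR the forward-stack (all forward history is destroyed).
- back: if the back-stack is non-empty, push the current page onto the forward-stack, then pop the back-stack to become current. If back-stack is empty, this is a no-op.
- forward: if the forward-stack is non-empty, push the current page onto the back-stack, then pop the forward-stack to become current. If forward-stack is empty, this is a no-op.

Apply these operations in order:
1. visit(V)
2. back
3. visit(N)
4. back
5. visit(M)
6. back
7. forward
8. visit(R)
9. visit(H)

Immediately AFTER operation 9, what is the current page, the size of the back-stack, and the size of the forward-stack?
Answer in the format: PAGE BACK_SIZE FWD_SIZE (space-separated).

After 1 (visit(V)): cur=V back=1 fwd=0
After 2 (back): cur=HOME back=0 fwd=1
After 3 (visit(N)): cur=N back=1 fwd=0
After 4 (back): cur=HOME back=0 fwd=1
After 5 (visit(M)): cur=M back=1 fwd=0
After 6 (back): cur=HOME back=0 fwd=1
After 7 (forward): cur=M back=1 fwd=0
After 8 (visit(R)): cur=R back=2 fwd=0
After 9 (visit(H)): cur=H back=3 fwd=0

H 3 0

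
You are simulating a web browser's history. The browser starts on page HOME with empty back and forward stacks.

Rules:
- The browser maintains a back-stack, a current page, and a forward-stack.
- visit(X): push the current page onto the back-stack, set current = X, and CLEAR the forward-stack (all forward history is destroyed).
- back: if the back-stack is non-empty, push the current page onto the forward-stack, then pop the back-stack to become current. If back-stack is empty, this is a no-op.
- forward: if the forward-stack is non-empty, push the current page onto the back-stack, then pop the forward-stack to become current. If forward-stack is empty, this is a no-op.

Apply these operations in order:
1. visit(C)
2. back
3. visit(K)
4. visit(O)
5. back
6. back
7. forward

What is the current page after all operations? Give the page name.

After 1 (visit(C)): cur=C back=1 fwd=0
After 2 (back): cur=HOME back=0 fwd=1
After 3 (visit(K)): cur=K back=1 fwd=0
After 4 (visit(O)): cur=O back=2 fwd=0
After 5 (back): cur=K back=1 fwd=1
After 6 (back): cur=HOME back=0 fwd=2
After 7 (forward): cur=K back=1 fwd=1

Answer: K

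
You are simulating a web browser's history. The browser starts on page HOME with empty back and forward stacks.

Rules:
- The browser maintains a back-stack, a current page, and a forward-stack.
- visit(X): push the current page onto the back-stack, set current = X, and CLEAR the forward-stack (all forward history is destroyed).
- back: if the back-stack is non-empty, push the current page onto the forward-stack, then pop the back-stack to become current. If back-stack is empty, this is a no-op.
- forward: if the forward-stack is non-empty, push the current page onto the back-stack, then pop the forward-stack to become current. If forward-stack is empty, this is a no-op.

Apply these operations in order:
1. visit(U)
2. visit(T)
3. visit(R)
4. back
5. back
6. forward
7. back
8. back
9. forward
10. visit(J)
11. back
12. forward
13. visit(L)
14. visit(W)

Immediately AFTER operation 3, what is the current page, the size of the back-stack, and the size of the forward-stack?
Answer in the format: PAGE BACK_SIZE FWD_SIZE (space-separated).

After 1 (visit(U)): cur=U back=1 fwd=0
After 2 (visit(T)): cur=T back=2 fwd=0
After 3 (visit(R)): cur=R back=3 fwd=0

R 3 0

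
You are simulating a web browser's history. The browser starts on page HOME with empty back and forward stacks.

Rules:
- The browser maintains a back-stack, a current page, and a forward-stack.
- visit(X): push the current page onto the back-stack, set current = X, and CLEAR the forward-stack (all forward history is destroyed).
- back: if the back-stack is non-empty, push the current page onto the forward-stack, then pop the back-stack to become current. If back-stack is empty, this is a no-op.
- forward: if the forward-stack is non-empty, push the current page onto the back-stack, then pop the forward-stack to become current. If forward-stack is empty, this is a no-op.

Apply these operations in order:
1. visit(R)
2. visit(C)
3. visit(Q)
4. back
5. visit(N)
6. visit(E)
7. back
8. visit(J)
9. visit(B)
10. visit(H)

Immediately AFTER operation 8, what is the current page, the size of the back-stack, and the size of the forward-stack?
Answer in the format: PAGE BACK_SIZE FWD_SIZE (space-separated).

After 1 (visit(R)): cur=R back=1 fwd=0
After 2 (visit(C)): cur=C back=2 fwd=0
After 3 (visit(Q)): cur=Q back=3 fwd=0
After 4 (back): cur=C back=2 fwd=1
After 5 (visit(N)): cur=N back=3 fwd=0
After 6 (visit(E)): cur=E back=4 fwd=0
After 7 (back): cur=N back=3 fwd=1
After 8 (visit(J)): cur=J back=4 fwd=0

J 4 0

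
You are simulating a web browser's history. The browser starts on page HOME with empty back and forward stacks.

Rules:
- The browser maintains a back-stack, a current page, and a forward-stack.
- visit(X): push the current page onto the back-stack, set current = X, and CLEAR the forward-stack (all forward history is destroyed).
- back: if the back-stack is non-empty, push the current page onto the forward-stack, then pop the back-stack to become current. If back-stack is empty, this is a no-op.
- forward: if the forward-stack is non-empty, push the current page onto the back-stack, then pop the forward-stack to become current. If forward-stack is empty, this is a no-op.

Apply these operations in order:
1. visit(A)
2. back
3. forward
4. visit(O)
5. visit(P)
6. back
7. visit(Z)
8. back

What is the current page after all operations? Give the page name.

Answer: O

Derivation:
After 1 (visit(A)): cur=A back=1 fwd=0
After 2 (back): cur=HOME back=0 fwd=1
After 3 (forward): cur=A back=1 fwd=0
After 4 (visit(O)): cur=O back=2 fwd=0
After 5 (visit(P)): cur=P back=3 fwd=0
After 6 (back): cur=O back=2 fwd=1
After 7 (visit(Z)): cur=Z back=3 fwd=0
After 8 (back): cur=O back=2 fwd=1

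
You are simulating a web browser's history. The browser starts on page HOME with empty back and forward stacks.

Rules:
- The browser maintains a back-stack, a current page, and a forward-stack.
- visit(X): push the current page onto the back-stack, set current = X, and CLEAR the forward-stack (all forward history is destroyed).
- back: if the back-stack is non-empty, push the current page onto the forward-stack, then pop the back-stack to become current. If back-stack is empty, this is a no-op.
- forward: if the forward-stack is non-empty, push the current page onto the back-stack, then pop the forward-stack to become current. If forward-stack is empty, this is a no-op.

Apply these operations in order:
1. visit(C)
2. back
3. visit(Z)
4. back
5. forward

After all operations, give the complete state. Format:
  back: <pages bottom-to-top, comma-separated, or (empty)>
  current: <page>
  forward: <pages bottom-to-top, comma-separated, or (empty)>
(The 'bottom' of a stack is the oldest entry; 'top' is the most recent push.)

After 1 (visit(C)): cur=C back=1 fwd=0
After 2 (back): cur=HOME back=0 fwd=1
After 3 (visit(Z)): cur=Z back=1 fwd=0
After 4 (back): cur=HOME back=0 fwd=1
After 5 (forward): cur=Z back=1 fwd=0

Answer: back: HOME
current: Z
forward: (empty)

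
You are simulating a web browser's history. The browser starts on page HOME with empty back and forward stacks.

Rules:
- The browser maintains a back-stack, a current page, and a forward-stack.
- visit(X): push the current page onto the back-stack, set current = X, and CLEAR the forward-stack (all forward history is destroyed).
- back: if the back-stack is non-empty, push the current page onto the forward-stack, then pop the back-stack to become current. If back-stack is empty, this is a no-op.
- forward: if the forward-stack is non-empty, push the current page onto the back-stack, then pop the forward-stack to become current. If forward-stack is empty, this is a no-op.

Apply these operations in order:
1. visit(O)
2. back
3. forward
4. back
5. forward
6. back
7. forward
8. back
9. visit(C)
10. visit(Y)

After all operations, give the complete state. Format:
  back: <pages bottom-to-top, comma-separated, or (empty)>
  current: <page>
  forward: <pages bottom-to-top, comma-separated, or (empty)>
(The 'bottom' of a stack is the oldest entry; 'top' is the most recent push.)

After 1 (visit(O)): cur=O back=1 fwd=0
After 2 (back): cur=HOME back=0 fwd=1
After 3 (forward): cur=O back=1 fwd=0
After 4 (back): cur=HOME back=0 fwd=1
After 5 (forward): cur=O back=1 fwd=0
After 6 (back): cur=HOME back=0 fwd=1
After 7 (forward): cur=O back=1 fwd=0
After 8 (back): cur=HOME back=0 fwd=1
After 9 (visit(C)): cur=C back=1 fwd=0
After 10 (visit(Y)): cur=Y back=2 fwd=0

Answer: back: HOME,C
current: Y
forward: (empty)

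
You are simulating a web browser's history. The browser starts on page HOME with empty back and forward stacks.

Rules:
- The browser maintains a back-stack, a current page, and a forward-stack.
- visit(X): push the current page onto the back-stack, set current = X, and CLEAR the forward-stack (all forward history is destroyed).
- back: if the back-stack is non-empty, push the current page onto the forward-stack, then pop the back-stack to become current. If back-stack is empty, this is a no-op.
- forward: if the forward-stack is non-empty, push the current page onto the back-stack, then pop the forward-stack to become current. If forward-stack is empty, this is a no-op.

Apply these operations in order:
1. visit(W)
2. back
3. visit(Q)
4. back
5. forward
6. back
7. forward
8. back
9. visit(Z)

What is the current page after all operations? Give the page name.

After 1 (visit(W)): cur=W back=1 fwd=0
After 2 (back): cur=HOME back=0 fwd=1
After 3 (visit(Q)): cur=Q back=1 fwd=0
After 4 (back): cur=HOME back=0 fwd=1
After 5 (forward): cur=Q back=1 fwd=0
After 6 (back): cur=HOME back=0 fwd=1
After 7 (forward): cur=Q back=1 fwd=0
After 8 (back): cur=HOME back=0 fwd=1
After 9 (visit(Z)): cur=Z back=1 fwd=0

Answer: Z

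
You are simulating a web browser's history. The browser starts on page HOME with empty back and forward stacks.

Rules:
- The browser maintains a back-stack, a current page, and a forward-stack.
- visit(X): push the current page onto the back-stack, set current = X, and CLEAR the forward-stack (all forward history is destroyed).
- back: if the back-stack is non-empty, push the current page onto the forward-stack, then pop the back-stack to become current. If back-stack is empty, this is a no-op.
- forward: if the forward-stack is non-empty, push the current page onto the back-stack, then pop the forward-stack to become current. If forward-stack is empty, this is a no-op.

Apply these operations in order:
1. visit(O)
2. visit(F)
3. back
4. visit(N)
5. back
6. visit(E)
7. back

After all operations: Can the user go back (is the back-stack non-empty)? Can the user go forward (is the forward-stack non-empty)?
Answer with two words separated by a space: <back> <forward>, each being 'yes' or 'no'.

After 1 (visit(O)): cur=O back=1 fwd=0
After 2 (visit(F)): cur=F back=2 fwd=0
After 3 (back): cur=O back=1 fwd=1
After 4 (visit(N)): cur=N back=2 fwd=0
After 5 (back): cur=O back=1 fwd=1
After 6 (visit(E)): cur=E back=2 fwd=0
After 7 (back): cur=O back=1 fwd=1

Answer: yes yes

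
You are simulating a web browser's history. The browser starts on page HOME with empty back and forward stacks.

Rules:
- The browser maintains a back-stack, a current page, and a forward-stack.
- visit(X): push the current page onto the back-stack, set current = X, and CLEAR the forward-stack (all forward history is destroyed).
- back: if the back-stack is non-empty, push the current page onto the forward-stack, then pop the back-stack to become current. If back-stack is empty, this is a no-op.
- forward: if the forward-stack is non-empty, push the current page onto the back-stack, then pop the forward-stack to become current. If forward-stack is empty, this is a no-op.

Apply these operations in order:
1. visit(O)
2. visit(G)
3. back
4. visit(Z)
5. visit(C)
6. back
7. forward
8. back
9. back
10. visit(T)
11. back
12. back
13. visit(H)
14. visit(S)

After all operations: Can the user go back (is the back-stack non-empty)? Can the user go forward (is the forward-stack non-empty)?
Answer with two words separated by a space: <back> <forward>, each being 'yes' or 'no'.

Answer: yes no

Derivation:
After 1 (visit(O)): cur=O back=1 fwd=0
After 2 (visit(G)): cur=G back=2 fwd=0
After 3 (back): cur=O back=1 fwd=1
After 4 (visit(Z)): cur=Z back=2 fwd=0
After 5 (visit(C)): cur=C back=3 fwd=0
After 6 (back): cur=Z back=2 fwd=1
After 7 (forward): cur=C back=3 fwd=0
After 8 (back): cur=Z back=2 fwd=1
After 9 (back): cur=O back=1 fwd=2
After 10 (visit(T)): cur=T back=2 fwd=0
After 11 (back): cur=O back=1 fwd=1
After 12 (back): cur=HOME back=0 fwd=2
After 13 (visit(H)): cur=H back=1 fwd=0
After 14 (visit(S)): cur=S back=2 fwd=0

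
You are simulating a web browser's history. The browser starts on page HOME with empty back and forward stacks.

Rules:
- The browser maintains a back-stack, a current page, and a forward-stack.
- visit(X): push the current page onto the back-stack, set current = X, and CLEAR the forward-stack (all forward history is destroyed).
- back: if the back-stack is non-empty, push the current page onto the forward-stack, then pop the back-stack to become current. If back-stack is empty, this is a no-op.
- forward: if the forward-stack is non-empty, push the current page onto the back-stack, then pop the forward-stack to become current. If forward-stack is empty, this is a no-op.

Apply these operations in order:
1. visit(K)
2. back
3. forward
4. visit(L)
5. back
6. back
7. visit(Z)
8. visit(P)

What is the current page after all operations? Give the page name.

After 1 (visit(K)): cur=K back=1 fwd=0
After 2 (back): cur=HOME back=0 fwd=1
After 3 (forward): cur=K back=1 fwd=0
After 4 (visit(L)): cur=L back=2 fwd=0
After 5 (back): cur=K back=1 fwd=1
After 6 (back): cur=HOME back=0 fwd=2
After 7 (visit(Z)): cur=Z back=1 fwd=0
After 8 (visit(P)): cur=P back=2 fwd=0

Answer: P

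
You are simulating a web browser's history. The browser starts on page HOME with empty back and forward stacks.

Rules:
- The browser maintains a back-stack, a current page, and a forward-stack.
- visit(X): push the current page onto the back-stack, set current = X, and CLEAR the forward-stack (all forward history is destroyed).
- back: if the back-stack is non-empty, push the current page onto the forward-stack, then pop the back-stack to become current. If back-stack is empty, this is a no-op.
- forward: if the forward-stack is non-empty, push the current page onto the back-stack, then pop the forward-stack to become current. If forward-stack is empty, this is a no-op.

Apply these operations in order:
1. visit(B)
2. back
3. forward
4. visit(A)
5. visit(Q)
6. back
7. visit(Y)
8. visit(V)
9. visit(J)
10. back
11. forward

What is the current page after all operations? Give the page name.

After 1 (visit(B)): cur=B back=1 fwd=0
After 2 (back): cur=HOME back=0 fwd=1
After 3 (forward): cur=B back=1 fwd=0
After 4 (visit(A)): cur=A back=2 fwd=0
After 5 (visit(Q)): cur=Q back=3 fwd=0
After 6 (back): cur=A back=2 fwd=1
After 7 (visit(Y)): cur=Y back=3 fwd=0
After 8 (visit(V)): cur=V back=4 fwd=0
After 9 (visit(J)): cur=J back=5 fwd=0
After 10 (back): cur=V back=4 fwd=1
After 11 (forward): cur=J back=5 fwd=0

Answer: J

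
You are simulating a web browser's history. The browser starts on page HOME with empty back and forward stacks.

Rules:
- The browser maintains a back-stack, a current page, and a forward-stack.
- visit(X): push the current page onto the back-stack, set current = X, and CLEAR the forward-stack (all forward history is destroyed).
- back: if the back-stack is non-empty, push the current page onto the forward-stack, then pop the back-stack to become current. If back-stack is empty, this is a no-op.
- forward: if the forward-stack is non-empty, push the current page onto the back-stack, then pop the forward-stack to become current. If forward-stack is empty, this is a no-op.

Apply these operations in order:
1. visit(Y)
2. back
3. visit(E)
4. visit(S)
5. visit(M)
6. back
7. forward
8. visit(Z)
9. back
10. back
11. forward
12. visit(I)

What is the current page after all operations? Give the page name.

After 1 (visit(Y)): cur=Y back=1 fwd=0
After 2 (back): cur=HOME back=0 fwd=1
After 3 (visit(E)): cur=E back=1 fwd=0
After 4 (visit(S)): cur=S back=2 fwd=0
After 5 (visit(M)): cur=M back=3 fwd=0
After 6 (back): cur=S back=2 fwd=1
After 7 (forward): cur=M back=3 fwd=0
After 8 (visit(Z)): cur=Z back=4 fwd=0
After 9 (back): cur=M back=3 fwd=1
After 10 (back): cur=S back=2 fwd=2
After 11 (forward): cur=M back=3 fwd=1
After 12 (visit(I)): cur=I back=4 fwd=0

Answer: I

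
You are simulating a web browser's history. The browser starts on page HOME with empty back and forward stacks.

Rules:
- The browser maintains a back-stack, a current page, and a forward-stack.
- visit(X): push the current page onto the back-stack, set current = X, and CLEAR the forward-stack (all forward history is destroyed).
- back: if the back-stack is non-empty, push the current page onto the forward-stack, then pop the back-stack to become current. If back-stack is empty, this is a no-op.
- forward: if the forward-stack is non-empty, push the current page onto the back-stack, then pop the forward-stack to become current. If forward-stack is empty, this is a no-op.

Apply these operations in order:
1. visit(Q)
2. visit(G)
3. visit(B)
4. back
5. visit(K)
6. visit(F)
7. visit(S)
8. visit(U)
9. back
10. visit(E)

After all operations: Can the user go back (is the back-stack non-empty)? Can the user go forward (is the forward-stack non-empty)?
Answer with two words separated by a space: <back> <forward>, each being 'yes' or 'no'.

After 1 (visit(Q)): cur=Q back=1 fwd=0
After 2 (visit(G)): cur=G back=2 fwd=0
After 3 (visit(B)): cur=B back=3 fwd=0
After 4 (back): cur=G back=2 fwd=1
After 5 (visit(K)): cur=K back=3 fwd=0
After 6 (visit(F)): cur=F back=4 fwd=0
After 7 (visit(S)): cur=S back=5 fwd=0
After 8 (visit(U)): cur=U back=6 fwd=0
After 9 (back): cur=S back=5 fwd=1
After 10 (visit(E)): cur=E back=6 fwd=0

Answer: yes no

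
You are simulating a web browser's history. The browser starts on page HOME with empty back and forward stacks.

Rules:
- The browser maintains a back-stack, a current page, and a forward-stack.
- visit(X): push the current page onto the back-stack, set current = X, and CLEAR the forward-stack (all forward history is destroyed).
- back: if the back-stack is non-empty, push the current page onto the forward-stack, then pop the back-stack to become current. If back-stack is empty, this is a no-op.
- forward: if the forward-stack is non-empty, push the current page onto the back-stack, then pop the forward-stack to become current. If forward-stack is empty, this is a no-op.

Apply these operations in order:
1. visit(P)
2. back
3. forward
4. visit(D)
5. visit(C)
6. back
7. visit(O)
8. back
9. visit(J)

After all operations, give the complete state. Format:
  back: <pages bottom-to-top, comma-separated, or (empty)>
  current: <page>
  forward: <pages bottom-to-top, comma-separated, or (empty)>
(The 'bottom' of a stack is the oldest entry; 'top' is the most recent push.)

After 1 (visit(P)): cur=P back=1 fwd=0
After 2 (back): cur=HOME back=0 fwd=1
After 3 (forward): cur=P back=1 fwd=0
After 4 (visit(D)): cur=D back=2 fwd=0
After 5 (visit(C)): cur=C back=3 fwd=0
After 6 (back): cur=D back=2 fwd=1
After 7 (visit(O)): cur=O back=3 fwd=0
After 8 (back): cur=D back=2 fwd=1
After 9 (visit(J)): cur=J back=3 fwd=0

Answer: back: HOME,P,D
current: J
forward: (empty)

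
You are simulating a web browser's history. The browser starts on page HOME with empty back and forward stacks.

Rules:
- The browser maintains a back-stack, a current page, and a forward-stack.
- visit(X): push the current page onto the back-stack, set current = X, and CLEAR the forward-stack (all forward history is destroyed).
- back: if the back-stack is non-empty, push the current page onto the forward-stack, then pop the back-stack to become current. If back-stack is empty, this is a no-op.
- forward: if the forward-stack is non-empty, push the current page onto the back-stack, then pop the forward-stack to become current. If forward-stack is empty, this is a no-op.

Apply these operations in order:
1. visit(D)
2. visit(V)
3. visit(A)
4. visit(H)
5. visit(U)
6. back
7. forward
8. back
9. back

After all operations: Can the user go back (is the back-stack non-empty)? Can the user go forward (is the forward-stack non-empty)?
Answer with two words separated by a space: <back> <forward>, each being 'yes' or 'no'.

Answer: yes yes

Derivation:
After 1 (visit(D)): cur=D back=1 fwd=0
After 2 (visit(V)): cur=V back=2 fwd=0
After 3 (visit(A)): cur=A back=3 fwd=0
After 4 (visit(H)): cur=H back=4 fwd=0
After 5 (visit(U)): cur=U back=5 fwd=0
After 6 (back): cur=H back=4 fwd=1
After 7 (forward): cur=U back=5 fwd=0
After 8 (back): cur=H back=4 fwd=1
After 9 (back): cur=A back=3 fwd=2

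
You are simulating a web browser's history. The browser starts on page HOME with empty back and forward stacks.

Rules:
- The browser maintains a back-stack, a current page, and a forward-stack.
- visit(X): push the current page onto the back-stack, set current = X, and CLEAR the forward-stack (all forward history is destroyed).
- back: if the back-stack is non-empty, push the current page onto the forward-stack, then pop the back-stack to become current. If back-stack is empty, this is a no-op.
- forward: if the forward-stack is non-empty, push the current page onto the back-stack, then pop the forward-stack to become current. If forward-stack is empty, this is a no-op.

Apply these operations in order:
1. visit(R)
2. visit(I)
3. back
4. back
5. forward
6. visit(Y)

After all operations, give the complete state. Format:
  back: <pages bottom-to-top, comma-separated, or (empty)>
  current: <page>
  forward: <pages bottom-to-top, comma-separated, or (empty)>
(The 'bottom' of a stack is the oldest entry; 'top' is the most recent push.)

After 1 (visit(R)): cur=R back=1 fwd=0
After 2 (visit(I)): cur=I back=2 fwd=0
After 3 (back): cur=R back=1 fwd=1
After 4 (back): cur=HOME back=0 fwd=2
After 5 (forward): cur=R back=1 fwd=1
After 6 (visit(Y)): cur=Y back=2 fwd=0

Answer: back: HOME,R
current: Y
forward: (empty)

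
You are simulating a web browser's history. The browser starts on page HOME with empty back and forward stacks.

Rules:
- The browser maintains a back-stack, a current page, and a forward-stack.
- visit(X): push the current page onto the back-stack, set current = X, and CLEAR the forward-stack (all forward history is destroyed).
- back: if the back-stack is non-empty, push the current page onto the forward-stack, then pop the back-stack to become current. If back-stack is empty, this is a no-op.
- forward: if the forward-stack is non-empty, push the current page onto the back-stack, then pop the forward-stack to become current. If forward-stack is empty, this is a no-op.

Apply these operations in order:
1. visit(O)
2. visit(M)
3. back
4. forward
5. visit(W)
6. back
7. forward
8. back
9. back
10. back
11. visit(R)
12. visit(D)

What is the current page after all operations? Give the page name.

Answer: D

Derivation:
After 1 (visit(O)): cur=O back=1 fwd=0
After 2 (visit(M)): cur=M back=2 fwd=0
After 3 (back): cur=O back=1 fwd=1
After 4 (forward): cur=M back=2 fwd=0
After 5 (visit(W)): cur=W back=3 fwd=0
After 6 (back): cur=M back=2 fwd=1
After 7 (forward): cur=W back=3 fwd=0
After 8 (back): cur=M back=2 fwd=1
After 9 (back): cur=O back=1 fwd=2
After 10 (back): cur=HOME back=0 fwd=3
After 11 (visit(R)): cur=R back=1 fwd=0
After 12 (visit(D)): cur=D back=2 fwd=0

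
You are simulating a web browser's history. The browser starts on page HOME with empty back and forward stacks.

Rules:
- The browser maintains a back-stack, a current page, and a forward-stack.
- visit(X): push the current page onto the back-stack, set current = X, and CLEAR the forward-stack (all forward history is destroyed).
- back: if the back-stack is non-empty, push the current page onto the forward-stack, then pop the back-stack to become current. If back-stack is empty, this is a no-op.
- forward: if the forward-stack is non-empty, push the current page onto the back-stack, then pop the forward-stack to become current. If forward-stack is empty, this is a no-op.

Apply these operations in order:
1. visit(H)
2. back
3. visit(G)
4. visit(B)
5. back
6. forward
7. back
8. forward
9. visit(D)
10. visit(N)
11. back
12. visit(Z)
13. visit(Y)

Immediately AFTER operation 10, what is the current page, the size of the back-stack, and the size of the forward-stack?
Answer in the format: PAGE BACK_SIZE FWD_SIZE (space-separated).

After 1 (visit(H)): cur=H back=1 fwd=0
After 2 (back): cur=HOME back=0 fwd=1
After 3 (visit(G)): cur=G back=1 fwd=0
After 4 (visit(B)): cur=B back=2 fwd=0
After 5 (back): cur=G back=1 fwd=1
After 6 (forward): cur=B back=2 fwd=0
After 7 (back): cur=G back=1 fwd=1
After 8 (forward): cur=B back=2 fwd=0
After 9 (visit(D)): cur=D back=3 fwd=0
After 10 (visit(N)): cur=N back=4 fwd=0

N 4 0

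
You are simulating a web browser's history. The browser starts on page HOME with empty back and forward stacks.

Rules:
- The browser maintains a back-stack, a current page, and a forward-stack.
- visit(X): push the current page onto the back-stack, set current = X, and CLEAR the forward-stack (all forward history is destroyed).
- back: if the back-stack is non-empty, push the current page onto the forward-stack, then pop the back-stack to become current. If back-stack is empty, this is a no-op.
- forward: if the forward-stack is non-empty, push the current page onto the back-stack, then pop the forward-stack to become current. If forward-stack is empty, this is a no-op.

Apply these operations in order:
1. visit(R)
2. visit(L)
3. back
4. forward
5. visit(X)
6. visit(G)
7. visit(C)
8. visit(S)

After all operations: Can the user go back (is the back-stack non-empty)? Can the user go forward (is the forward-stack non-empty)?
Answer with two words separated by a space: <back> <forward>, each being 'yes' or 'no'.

After 1 (visit(R)): cur=R back=1 fwd=0
After 2 (visit(L)): cur=L back=2 fwd=0
After 3 (back): cur=R back=1 fwd=1
After 4 (forward): cur=L back=2 fwd=0
After 5 (visit(X)): cur=X back=3 fwd=0
After 6 (visit(G)): cur=G back=4 fwd=0
After 7 (visit(C)): cur=C back=5 fwd=0
After 8 (visit(S)): cur=S back=6 fwd=0

Answer: yes no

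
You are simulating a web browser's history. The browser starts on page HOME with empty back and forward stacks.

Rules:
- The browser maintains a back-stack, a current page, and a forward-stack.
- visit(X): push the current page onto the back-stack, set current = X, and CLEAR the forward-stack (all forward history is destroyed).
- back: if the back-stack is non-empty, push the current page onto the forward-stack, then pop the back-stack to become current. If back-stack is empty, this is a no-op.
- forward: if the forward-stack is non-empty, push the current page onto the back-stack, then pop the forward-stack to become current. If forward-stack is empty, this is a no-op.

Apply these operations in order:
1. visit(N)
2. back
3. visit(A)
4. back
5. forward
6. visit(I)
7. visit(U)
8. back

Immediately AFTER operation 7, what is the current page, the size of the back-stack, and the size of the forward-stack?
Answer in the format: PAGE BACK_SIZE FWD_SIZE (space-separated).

After 1 (visit(N)): cur=N back=1 fwd=0
After 2 (back): cur=HOME back=0 fwd=1
After 3 (visit(A)): cur=A back=1 fwd=0
After 4 (back): cur=HOME back=0 fwd=1
After 5 (forward): cur=A back=1 fwd=0
After 6 (visit(I)): cur=I back=2 fwd=0
After 7 (visit(U)): cur=U back=3 fwd=0

U 3 0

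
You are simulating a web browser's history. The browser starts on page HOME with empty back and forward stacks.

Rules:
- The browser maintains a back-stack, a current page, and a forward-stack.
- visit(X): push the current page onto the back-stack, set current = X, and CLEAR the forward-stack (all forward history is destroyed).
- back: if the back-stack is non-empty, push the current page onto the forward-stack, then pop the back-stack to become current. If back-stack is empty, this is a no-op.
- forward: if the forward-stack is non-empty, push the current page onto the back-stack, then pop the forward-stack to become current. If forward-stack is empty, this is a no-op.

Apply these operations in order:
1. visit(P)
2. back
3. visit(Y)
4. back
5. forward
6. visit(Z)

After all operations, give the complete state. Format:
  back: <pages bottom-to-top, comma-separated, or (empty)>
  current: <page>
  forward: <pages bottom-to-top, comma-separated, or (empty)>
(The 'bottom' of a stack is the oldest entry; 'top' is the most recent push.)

Answer: back: HOME,Y
current: Z
forward: (empty)

Derivation:
After 1 (visit(P)): cur=P back=1 fwd=0
After 2 (back): cur=HOME back=0 fwd=1
After 3 (visit(Y)): cur=Y back=1 fwd=0
After 4 (back): cur=HOME back=0 fwd=1
After 5 (forward): cur=Y back=1 fwd=0
After 6 (visit(Z)): cur=Z back=2 fwd=0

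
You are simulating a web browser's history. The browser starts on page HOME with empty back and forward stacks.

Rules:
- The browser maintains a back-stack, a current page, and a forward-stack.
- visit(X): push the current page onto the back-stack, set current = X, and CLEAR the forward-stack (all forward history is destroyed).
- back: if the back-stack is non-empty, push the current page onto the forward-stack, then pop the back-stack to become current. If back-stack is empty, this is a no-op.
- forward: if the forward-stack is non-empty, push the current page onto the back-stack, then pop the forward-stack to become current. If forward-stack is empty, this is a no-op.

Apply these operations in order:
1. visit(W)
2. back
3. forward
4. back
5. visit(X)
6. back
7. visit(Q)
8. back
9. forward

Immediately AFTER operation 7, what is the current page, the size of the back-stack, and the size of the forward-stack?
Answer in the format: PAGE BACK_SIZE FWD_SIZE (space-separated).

After 1 (visit(W)): cur=W back=1 fwd=0
After 2 (back): cur=HOME back=0 fwd=1
After 3 (forward): cur=W back=1 fwd=0
After 4 (back): cur=HOME back=0 fwd=1
After 5 (visit(X)): cur=X back=1 fwd=0
After 6 (back): cur=HOME back=0 fwd=1
After 7 (visit(Q)): cur=Q back=1 fwd=0

Q 1 0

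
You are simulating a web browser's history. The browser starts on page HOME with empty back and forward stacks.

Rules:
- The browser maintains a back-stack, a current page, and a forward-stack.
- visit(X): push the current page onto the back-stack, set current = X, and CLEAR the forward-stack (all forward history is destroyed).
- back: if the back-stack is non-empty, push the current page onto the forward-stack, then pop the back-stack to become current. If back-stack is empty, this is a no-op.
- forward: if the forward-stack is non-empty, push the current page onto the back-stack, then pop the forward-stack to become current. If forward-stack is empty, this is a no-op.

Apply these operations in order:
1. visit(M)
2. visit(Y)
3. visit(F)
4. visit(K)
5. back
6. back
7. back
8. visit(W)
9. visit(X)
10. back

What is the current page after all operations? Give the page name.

After 1 (visit(M)): cur=M back=1 fwd=0
After 2 (visit(Y)): cur=Y back=2 fwd=0
After 3 (visit(F)): cur=F back=3 fwd=0
After 4 (visit(K)): cur=K back=4 fwd=0
After 5 (back): cur=F back=3 fwd=1
After 6 (back): cur=Y back=2 fwd=2
After 7 (back): cur=M back=1 fwd=3
After 8 (visit(W)): cur=W back=2 fwd=0
After 9 (visit(X)): cur=X back=3 fwd=0
After 10 (back): cur=W back=2 fwd=1

Answer: W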